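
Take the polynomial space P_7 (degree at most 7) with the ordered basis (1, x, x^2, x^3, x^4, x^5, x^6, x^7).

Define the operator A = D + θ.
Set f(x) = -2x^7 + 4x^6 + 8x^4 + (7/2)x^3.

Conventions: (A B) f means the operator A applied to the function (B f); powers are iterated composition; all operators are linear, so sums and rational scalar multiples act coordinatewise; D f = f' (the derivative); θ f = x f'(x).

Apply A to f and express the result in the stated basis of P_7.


D f = -14x^6 + 24x^5 + 32x^3 + (21/2)x^2
θ f = -14x^7 + 24x^6 + 32x^4 + (21/2)x^3
(D + θ) f = -14x^7 + 10x^6 + 24x^5 + 32x^4 + (85/2)x^3 + (21/2)x^2

the image equals g(x) = -14x^7 + 10x^6 + 24x^5 + 32x^4 + (85/2)x^3 + (21/2)x^2


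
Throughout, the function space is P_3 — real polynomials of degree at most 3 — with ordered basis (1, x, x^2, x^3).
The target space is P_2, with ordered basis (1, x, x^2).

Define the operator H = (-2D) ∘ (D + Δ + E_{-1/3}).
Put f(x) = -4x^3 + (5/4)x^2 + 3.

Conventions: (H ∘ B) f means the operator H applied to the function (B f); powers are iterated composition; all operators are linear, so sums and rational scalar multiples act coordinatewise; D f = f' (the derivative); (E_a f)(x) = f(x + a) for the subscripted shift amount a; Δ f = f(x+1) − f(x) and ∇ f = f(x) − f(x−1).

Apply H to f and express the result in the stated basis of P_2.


the result is g(x) = 24x^2 + 75x + 55/3

D f = -12x^2 + (5/2)x
Δ f = -12x^2 - (19/2)x - 11/4
E_{-1/3} f = -4x^3 + (21/4)x^2 - (13/6)x + 355/108
(D + Δ + E_{-1/3}) f = -4x^3 - (75/4)x^2 - (55/6)x + 29/54
D (D + Δ + E_{-1/3}) f = -12x^2 - (75/2)x - 55/6
(-2D) (D + Δ + E_{-1/3}) f = 24x^2 + 75x + 55/3


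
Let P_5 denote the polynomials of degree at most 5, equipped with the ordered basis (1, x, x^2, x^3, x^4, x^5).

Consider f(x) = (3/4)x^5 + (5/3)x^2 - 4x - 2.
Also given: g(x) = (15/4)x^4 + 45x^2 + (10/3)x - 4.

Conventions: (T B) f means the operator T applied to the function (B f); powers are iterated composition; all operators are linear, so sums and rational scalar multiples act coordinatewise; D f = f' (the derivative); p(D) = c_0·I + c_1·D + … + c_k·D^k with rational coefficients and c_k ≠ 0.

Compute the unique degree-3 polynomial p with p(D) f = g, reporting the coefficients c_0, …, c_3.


D^0 f = (3/4)x^5 + (5/3)x^2 - 4x - 2
D^1 f = (15/4)x^4 + (10/3)x - 4
D^2 f = 15x^3 + 10/3
D^3 f = 45x^2
matching coefficients of g against c_0 f + c_1 Df + … from the top degree down determines the c_i
solution: c_0 = 0, c_1 = 1, c_2 = 0, c_3 = 1

c_0 = 0, c_1 = 1, c_2 = 0, c_3 = 1


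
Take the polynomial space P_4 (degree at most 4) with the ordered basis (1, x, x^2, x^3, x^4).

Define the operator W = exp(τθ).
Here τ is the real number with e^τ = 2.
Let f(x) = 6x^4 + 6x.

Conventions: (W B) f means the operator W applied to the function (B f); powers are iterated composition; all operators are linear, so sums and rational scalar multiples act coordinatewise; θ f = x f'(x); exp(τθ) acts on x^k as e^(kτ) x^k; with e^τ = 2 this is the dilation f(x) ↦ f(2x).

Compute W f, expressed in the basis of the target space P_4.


exp(τθ) x^k = e^(kτ) x^k; with e^τ = 2 this sends x^k to 2^k x^k
x ↦ 2 x
x^4 ↦ 16 x^4
applying this coordinatewise to f: exp(τθ) f = 96x^4 + 12x

g(x) = 96x^4 + 12x


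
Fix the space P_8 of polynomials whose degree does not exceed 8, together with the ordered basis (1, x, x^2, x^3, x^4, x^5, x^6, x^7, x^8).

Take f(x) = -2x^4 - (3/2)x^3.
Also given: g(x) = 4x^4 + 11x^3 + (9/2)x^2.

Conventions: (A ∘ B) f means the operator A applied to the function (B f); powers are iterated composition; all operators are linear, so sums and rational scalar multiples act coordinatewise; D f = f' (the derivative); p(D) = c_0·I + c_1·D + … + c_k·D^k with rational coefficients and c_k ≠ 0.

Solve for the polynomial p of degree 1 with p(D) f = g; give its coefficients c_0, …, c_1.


D^0 f = -2x^4 - (3/2)x^3
D^1 f = -8x^3 - (9/2)x^2
matching coefficients of g against c_0 f + c_1 Df + … from the top degree down determines the c_i
solution: c_0 = -2, c_1 = -1

c_0 = -2, c_1 = -1


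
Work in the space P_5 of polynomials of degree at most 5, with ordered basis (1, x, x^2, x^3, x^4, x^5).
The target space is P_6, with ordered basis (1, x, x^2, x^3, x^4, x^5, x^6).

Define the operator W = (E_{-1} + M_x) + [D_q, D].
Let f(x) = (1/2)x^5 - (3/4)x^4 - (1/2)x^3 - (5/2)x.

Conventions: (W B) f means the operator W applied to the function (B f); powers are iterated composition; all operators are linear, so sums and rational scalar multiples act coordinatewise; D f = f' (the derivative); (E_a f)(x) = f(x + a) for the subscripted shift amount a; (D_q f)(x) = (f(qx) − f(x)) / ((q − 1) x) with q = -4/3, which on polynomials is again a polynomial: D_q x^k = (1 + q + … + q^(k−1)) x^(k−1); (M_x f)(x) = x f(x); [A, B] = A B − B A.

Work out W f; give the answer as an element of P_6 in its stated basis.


E_{-1} f = (1/2)x^5 - (13/4)x^4 + (15/2)x^3 - 8x^2 + (3/2)x + 7/4
M_x f = (1/2)x^6 - (3/4)x^5 - (1/2)x^4 - (5/2)x^2
(E_{-1} + M_x) f = (1/2)x^6 - (1/4)x^5 - (15/4)x^4 + (15/2)x^3 - (21/2)x^2 + (3/2)x + 7/4
D f = (5/2)x^4 - 3x^3 - (3/2)x^2 - 5/2
D_q D f = -(125/54)x^3 - (13/3)x^2 + (1/2)x
D_q f = (181/162)x^4 + (25/36)x^3 - (13/18)x^2 - 5/2
D D_q f = (362/81)x^3 + (25/12)x^2 - (13/9)x
[D_q, D] f = -(1099/162)x^3 - (77/12)x^2 + (35/18)x
((E_{-1} + M_x) + [D_q, D]) f = (1/2)x^6 - (1/4)x^5 - (15/4)x^4 + (58/81)x^3 - (203/12)x^2 + (31/9)x + 7/4

the result is g(x) = (1/2)x^6 - (1/4)x^5 - (15/4)x^4 + (58/81)x^3 - (203/12)x^2 + (31/9)x + 7/4


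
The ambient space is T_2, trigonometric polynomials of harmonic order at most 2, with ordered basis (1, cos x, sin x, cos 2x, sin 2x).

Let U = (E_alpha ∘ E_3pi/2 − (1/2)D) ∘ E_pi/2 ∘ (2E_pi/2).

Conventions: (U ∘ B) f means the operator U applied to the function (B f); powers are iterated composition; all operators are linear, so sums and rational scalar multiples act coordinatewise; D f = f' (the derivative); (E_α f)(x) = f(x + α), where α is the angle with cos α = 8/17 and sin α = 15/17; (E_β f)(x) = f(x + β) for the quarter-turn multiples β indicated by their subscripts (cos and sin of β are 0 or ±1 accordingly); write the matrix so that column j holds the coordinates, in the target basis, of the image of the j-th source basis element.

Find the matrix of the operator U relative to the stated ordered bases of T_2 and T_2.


the matrix is [[2, 0, 0, 0, 0]; [0, -30/17, 33/17, 0, 0]; [0, -33/17, -30/17, 0, 0]; [0, 0, 0, 322/289, -1058/289]; [0, 0, 0, 1058/289, 322/289]] (rows listed top to bottom)

image of 1: 2
image of cos x: -(30/17)cos x - (33/17)sin x
image of sin x: (33/17)cos x - (30/17)sin x
image of cos 2x: (322/289)cos 2x + (1058/289)sin 2x
image of sin 2x: -(1058/289)cos 2x + (322/289)sin 2x
each image's coordinates form column j of the matrix


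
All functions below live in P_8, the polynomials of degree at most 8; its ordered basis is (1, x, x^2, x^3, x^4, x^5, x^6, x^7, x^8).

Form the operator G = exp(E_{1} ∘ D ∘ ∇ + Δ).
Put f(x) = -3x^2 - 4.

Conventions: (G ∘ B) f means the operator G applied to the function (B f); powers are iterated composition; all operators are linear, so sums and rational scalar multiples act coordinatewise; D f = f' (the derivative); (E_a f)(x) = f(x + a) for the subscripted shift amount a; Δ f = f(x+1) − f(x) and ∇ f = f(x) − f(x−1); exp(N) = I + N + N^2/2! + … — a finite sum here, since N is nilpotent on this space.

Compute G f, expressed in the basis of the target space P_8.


order-1 term: -6x - 9
order-2 term: -3
the series for exp(E_{1} ∘ D ∘ ∇ + Δ) f terminates at order 2
exp(E_{1} ∘ D ∘ ∇ + Δ) f = -3x^2 - 6x - 16

g(x) = -3x^2 - 6x - 16


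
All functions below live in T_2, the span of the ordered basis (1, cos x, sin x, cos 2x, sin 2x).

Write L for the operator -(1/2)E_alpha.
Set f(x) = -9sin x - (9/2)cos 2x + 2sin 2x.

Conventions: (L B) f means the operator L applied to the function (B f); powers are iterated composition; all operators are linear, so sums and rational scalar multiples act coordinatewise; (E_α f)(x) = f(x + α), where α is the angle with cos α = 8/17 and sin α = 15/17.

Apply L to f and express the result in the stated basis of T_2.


g(x) = (135/34)cos x + (36/17)sin x - (2409/1156)cos 2x - (379/289)sin 2x

E_alpha f = -(135/17)cos x - (72/17)sin x + (2409/578)cos 2x + (758/289)sin 2x
(-(1/2)E_alpha) f = (135/34)cos x + (36/17)sin x - (2409/1156)cos 2x - (379/289)sin 2x


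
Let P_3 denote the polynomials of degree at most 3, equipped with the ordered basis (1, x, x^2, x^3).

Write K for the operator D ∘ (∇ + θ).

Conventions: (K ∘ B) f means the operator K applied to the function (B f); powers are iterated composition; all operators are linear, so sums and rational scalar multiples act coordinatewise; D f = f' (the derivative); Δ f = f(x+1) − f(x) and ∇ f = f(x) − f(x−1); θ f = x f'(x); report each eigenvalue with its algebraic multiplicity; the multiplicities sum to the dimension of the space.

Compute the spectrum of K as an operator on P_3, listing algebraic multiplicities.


λ = 0 (multiplicity 4)

image of 1: 0
image of x: 1
image of x^2: 4x + 2
image of x^3: 9x^2 + 6x - 3
the matrix is upper triangular; its diagonal is (0, 0, 0, 0)
for a triangular matrix the eigenvalues are the diagonal entries, with algebraic multiplicity their repetition count


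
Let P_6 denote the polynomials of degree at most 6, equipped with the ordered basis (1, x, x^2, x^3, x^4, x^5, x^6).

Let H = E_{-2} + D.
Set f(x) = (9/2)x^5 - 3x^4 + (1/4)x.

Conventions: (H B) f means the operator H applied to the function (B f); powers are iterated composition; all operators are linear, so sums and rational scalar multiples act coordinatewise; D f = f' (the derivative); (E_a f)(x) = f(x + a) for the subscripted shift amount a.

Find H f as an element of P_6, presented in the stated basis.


E_{-2} f = (9/2)x^5 - 48x^4 + 204x^3 - 432x^2 + (1825/4)x - 385/2
D f = (45/2)x^4 - 12x^3 + 1/4
(E_{-2} + D) f = (9/2)x^5 - (51/2)x^4 + 192x^3 - 432x^2 + (1825/4)x - 769/4

g(x) = (9/2)x^5 - (51/2)x^4 + 192x^3 - 432x^2 + (1825/4)x - 769/4


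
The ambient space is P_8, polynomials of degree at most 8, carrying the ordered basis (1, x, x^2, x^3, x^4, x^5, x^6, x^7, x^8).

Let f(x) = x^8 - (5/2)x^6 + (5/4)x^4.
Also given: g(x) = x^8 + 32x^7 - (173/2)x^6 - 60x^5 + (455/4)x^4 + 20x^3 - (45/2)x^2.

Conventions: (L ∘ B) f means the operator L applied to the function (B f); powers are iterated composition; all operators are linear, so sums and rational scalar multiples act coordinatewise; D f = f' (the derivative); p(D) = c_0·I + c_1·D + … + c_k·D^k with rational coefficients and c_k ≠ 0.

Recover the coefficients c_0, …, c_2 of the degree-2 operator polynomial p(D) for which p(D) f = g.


c_0 = 1, c_1 = 4, c_2 = -3/2

D^0 f = x^8 - (5/2)x^6 + (5/4)x^4
D^1 f = 8x^7 - 15x^5 + 5x^3
D^2 f = 56x^6 - 75x^4 + 15x^2
matching coefficients of g against c_0 f + c_1 Df + … from the top degree down determines the c_i
solution: c_0 = 1, c_1 = 4, c_2 = -3/2


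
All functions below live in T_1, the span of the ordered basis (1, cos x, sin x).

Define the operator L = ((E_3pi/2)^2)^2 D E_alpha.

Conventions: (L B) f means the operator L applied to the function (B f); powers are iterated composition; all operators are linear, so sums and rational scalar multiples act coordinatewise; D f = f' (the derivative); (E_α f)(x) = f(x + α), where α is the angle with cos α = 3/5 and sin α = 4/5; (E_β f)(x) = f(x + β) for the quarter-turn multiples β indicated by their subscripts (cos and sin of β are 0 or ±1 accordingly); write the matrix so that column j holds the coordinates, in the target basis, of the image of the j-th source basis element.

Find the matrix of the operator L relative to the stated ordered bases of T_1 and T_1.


image of 1: 0
image of cos x: -(4/5)cos x - (3/5)sin x
image of sin x: (3/5)cos x - (4/5)sin x
each image's coordinates form column j of the matrix

the matrix is [[0, 0, 0]; [0, -4/5, 3/5]; [0, -3/5, -4/5]] (rows listed top to bottom)


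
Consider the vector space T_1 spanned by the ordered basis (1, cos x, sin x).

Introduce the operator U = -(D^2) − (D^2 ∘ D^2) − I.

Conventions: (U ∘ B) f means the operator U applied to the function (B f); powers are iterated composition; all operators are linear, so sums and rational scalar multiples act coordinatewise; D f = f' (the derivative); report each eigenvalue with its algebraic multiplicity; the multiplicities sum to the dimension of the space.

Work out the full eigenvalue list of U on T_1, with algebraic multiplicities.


λ = -1 (multiplicity 3)

image of 1: -1
image of cos x: -cos x
image of sin x: -sin x
the matrix is diagonal; its diagonal is (-1, -1, -1)
for a triangular matrix the eigenvalues are the diagonal entries, with algebraic multiplicity their repetition count


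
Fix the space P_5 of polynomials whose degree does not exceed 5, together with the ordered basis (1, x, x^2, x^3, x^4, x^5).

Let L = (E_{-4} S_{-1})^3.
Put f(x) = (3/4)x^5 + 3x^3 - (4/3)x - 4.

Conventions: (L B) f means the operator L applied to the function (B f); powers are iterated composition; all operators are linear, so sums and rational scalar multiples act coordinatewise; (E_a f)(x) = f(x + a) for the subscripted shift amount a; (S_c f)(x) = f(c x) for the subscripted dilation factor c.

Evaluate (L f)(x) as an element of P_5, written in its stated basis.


the result is g(x) = -(3/4)x^5 + 15x^4 - 123x^3 + 516x^2 - (3308/3)x + 2852/3

S_{-1} f = -(3/4)x^5 - 3x^3 + (4/3)x - 4
E_{-4} S_{-1} f = -(3/4)x^5 + 15x^4 - 123x^3 + 516x^2 - (3308/3)x + 2852/3
S_{-1} (E_{-4} S_{-1}) f = (3/4)x^5 + 15x^4 + 123x^3 + 516x^2 + (3308/3)x + 2852/3
E_{-4} S_{-1} (E_{-4} S_{-1}) f = (3/4)x^5 + 3x^3 - (4/3)x - 4
S_{-1} (E_{-4} S_{-1}) (E_{-4} S_{-1}) f = -(3/4)x^5 - 3x^3 + (4/3)x - 4
E_{-4} S_{-1} (E_{-4} S_{-1}) (E_{-4} S_{-1}) f = -(3/4)x^5 + 15x^4 - 123x^3 + 516x^2 - (3308/3)x + 2852/3


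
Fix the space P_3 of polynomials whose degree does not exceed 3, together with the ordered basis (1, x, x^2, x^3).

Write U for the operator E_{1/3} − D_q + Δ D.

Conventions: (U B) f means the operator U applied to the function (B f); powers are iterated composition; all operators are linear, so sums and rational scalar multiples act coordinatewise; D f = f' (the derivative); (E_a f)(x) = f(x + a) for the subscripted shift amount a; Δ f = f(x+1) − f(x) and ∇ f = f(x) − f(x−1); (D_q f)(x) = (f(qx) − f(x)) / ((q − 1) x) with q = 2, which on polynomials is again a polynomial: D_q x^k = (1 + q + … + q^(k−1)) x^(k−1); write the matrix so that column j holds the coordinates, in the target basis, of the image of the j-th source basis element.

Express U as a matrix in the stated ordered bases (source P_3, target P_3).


the matrix is [[1, -2/3, 19/9, 82/27]; [0, 1, -7/3, 19/3]; [0, 0, 1, -6]; [0, 0, 0, 1]] (rows listed top to bottom)

image of 1: 1
image of x: x - 2/3
image of x^2: x^2 - (7/3)x + 19/9
image of x^3: x^3 - 6x^2 + (19/3)x + 82/27
each image's coordinates form column j of the matrix


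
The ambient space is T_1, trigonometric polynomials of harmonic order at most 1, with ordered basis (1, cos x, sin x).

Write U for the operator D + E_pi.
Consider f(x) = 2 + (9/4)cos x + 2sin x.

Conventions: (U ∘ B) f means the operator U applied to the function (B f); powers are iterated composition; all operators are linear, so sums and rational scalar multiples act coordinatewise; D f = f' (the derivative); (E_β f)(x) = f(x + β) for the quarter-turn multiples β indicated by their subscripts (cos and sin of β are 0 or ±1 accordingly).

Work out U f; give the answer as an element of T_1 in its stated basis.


D f = 2cos x - (9/4)sin x
E_pi f = 2 - (9/4)cos x - 2sin x
(D + E_pi) f = 2 - (1/4)cos x - (17/4)sin x

the result is g(x) = 2 - (1/4)cos x - (17/4)sin x


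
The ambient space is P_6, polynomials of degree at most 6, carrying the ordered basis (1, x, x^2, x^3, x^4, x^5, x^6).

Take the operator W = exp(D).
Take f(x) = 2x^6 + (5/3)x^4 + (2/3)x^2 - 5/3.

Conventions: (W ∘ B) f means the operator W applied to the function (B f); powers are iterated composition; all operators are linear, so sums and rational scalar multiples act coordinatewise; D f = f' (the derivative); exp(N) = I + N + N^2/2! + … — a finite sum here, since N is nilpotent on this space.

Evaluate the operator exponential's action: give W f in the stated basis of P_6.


the result is g(x) = 2x^6 + 12x^5 + (95/3)x^4 + (140/3)x^3 + (122/3)x^2 + 20x + 8/3

order-1 term: 12x^5 + (20/3)x^3 + (4/3)x
order-2 term: 30x^4 + 10x^2 + 2/3
order-3 term: 40x^3 + (20/3)x
order-4 term: 30x^2 + 5/3
order-5 term: 12x
order-6 term: 2
the series for exp(D) f terminates at order 6
exp(D) f = 2x^6 + 12x^5 + (95/3)x^4 + (140/3)x^3 + (122/3)x^2 + 20x + 8/3


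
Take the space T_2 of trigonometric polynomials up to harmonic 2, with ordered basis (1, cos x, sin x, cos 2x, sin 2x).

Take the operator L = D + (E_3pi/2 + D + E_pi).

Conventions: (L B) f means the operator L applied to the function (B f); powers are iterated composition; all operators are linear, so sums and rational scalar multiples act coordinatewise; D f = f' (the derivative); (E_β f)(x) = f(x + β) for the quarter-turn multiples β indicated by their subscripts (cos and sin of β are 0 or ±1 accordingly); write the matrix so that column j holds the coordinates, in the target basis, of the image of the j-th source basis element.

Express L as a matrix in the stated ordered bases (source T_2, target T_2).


image of 1: 2
image of cos x: -cos x - sin x
image of sin x: cos x - sin x
image of cos 2x: -4sin 2x
image of sin 2x: 4cos 2x
each image's coordinates form column j of the matrix

the matrix is [[2, 0, 0, 0, 0]; [0, -1, 1, 0, 0]; [0, -1, -1, 0, 0]; [0, 0, 0, 0, 4]; [0, 0, 0, -4, 0]] (rows listed top to bottom)


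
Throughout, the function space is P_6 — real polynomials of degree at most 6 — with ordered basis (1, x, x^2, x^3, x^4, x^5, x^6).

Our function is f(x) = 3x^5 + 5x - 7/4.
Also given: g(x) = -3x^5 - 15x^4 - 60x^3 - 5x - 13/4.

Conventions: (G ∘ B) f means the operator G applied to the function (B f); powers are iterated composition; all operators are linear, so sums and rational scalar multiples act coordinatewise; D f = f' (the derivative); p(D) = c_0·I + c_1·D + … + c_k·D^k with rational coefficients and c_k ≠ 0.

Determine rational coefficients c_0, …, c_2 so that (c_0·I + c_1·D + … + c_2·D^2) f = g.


D^0 f = 3x^5 + 5x - 7/4
D^1 f = 15x^4 + 5
D^2 f = 60x^3
matching coefficients of g against c_0 f + c_1 Df + … from the top degree down determines the c_i
solution: c_0 = -1, c_1 = -1, c_2 = -1

c_0 = -1, c_1 = -1, c_2 = -1


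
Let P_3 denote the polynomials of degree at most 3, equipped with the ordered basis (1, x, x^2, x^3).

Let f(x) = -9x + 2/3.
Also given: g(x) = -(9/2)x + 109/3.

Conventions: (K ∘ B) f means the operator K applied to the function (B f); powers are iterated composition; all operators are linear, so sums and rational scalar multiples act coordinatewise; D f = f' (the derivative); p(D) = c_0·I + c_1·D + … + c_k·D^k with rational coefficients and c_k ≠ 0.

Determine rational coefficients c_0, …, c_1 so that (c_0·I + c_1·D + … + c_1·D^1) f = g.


D^0 f = -9x + 2/3
D^1 f = -9
matching coefficients of g against c_0 f + c_1 Df + … from the top degree down determines the c_i
solution: c_0 = 1/2, c_1 = -4

c_0 = 1/2, c_1 = -4


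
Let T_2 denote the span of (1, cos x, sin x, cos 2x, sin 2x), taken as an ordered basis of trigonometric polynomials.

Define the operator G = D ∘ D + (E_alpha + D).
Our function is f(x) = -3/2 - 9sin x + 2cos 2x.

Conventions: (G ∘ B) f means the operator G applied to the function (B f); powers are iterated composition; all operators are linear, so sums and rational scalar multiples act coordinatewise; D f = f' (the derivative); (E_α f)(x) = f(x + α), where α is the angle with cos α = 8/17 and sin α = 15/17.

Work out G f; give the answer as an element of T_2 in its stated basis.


g(x) = -3/2 - (288/17)cos x + (81/17)sin x - (2634/289)cos 2x - (1636/289)sin 2x

D f = -9cos x - 4sin 2x
D D f = 9sin x - 8cos 2x
E_alpha f = -3/2 - (135/17)cos x - (72/17)sin x - (322/289)cos 2x - (480/289)sin 2x
D f = -9cos x - 4sin 2x
(E_alpha + D) f = -3/2 - (288/17)cos x - (72/17)sin x - (322/289)cos 2x - (1636/289)sin 2x
(D ∘ D + (E_alpha + D)) f = -3/2 - (288/17)cos x + (81/17)sin x - (2634/289)cos 2x - (1636/289)sin 2x


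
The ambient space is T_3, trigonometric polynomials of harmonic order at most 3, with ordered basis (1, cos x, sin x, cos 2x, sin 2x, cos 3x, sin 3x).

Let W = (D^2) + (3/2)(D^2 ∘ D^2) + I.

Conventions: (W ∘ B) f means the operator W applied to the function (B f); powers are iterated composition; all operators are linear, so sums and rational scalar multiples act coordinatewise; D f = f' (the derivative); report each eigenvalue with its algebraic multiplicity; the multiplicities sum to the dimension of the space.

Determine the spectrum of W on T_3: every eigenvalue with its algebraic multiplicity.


λ = 1 (multiplicity 1), λ = 3/2 (multiplicity 2), λ = 21 (multiplicity 2), λ = 227/2 (multiplicity 2)

image of 1: 1
image of cos x: (3/2)cos x
image of sin x: (3/2)sin x
image of cos 2x: 21cos 2x
image of sin 2x: 21sin 2x
image of cos 3x: (227/2)cos 3x
image of sin 3x: (227/2)sin 3x
the matrix is diagonal; its diagonal is (1, 3/2, 3/2, 21, 21, 227/2, 227/2)
for a triangular matrix the eigenvalues are the diagonal entries, with algebraic multiplicity their repetition count


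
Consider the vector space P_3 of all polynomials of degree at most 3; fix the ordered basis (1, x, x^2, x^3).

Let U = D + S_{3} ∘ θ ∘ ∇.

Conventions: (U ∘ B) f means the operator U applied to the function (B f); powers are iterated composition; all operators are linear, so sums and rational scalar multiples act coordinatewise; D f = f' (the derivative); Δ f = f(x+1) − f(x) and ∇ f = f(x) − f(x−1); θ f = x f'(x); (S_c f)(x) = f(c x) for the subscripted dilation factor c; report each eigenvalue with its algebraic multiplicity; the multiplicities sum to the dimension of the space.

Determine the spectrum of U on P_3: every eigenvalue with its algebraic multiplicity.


λ = 0 (multiplicity 4)

image of 1: 0
image of x: 1
image of x^2: 8x
image of x^3: 57x^2 - 9x
the matrix is upper triangular; its diagonal is (0, 0, 0, 0)
for a triangular matrix the eigenvalues are the diagonal entries, with algebraic multiplicity their repetition count


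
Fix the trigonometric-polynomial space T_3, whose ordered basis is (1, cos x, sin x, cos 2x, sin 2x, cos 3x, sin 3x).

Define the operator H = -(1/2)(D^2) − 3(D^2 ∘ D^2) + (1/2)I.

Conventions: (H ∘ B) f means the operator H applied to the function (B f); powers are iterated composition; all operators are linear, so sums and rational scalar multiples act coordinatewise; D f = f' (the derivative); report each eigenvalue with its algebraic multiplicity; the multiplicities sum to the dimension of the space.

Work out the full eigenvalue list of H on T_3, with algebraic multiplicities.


λ = -238 (multiplicity 2), λ = -91/2 (multiplicity 2), λ = -2 (multiplicity 2), λ = 1/2 (multiplicity 1)

image of 1: 1/2
image of cos x: -2cos x
image of sin x: -2sin x
image of cos 2x: -(91/2)cos 2x
image of sin 2x: -(91/2)sin 2x
image of cos 3x: -238cos 3x
image of sin 3x: -238sin 3x
the matrix is diagonal; its diagonal is (1/2, -2, -2, -91/2, -91/2, -238, -238)
for a triangular matrix the eigenvalues are the diagonal entries, with algebraic multiplicity their repetition count


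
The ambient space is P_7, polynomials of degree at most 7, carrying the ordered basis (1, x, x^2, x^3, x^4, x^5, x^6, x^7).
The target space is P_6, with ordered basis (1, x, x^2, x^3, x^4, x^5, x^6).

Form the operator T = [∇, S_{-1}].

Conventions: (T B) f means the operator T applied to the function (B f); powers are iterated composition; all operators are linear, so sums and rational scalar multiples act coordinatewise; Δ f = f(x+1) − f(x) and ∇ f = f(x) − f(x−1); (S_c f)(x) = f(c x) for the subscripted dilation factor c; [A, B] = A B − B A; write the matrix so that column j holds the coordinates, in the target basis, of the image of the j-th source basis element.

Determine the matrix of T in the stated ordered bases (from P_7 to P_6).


the matrix is [[0, -2, 0, -2, 0, -2, 0, -2]; [0, 0, 4, 0, 8, 0, 12, 0]; [0, 0, 0, -6, 0, -20, 0, -42]; [0, 0, 0, 0, 8, 0, 40, 0]; [0, 0, 0, 0, 0, -10, 0, -70]; [0, 0, 0, 0, 0, 0, 12, 0]; [0, 0, 0, 0, 0, 0, 0, -14]] (rows listed top to bottom)

image of 1: 0
image of x: -2
image of x^2: 4x
image of x^3: -6x^2 - 2
image of x^4: 8x^3 + 8x
image of x^5: -10x^4 - 20x^2 - 2
image of x^6: 12x^5 + 40x^3 + 12x
image of x^7: -14x^6 - 70x^4 - 42x^2 - 2
each image's coordinates form column j of the matrix


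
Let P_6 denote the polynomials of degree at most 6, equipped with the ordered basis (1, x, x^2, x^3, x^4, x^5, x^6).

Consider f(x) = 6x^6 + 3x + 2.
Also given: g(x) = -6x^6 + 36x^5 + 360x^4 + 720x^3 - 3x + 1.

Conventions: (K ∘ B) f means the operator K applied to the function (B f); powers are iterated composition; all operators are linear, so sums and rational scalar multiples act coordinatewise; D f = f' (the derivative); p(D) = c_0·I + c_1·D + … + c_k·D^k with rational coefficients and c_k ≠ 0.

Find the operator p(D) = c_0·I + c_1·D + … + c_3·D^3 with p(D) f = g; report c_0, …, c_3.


D^0 f = 6x^6 + 3x + 2
D^1 f = 36x^5 + 3
D^2 f = 180x^4
D^3 f = 720x^3
matching coefficients of g against c_0 f + c_1 Df + … from the top degree down determines the c_i
solution: c_0 = -1, c_1 = 1, c_2 = 2, c_3 = 1

c_0 = -1, c_1 = 1, c_2 = 2, c_3 = 1


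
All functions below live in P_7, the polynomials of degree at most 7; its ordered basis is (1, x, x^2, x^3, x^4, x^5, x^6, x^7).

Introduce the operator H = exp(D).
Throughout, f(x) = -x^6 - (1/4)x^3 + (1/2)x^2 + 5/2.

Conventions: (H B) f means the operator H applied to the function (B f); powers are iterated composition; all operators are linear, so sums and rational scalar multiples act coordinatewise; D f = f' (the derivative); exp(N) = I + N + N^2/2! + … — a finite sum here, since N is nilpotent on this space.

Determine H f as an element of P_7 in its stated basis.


the result is g(x) = -x^6 - 6x^5 - 15x^4 - (81/4)x^3 - (61/4)x^2 - (23/4)x + 7/4

order-1 term: -6x^5 - (3/4)x^2 + x
order-2 term: -15x^4 - (3/4)x + 1/2
order-3 term: -20x^3 - 1/4
order-4 term: -15x^2
order-5 term: -6x
order-6 term: -1
the series for exp(D) f terminates at order 6
exp(D) f = -x^6 - 6x^5 - 15x^4 - (81/4)x^3 - (61/4)x^2 - (23/4)x + 7/4


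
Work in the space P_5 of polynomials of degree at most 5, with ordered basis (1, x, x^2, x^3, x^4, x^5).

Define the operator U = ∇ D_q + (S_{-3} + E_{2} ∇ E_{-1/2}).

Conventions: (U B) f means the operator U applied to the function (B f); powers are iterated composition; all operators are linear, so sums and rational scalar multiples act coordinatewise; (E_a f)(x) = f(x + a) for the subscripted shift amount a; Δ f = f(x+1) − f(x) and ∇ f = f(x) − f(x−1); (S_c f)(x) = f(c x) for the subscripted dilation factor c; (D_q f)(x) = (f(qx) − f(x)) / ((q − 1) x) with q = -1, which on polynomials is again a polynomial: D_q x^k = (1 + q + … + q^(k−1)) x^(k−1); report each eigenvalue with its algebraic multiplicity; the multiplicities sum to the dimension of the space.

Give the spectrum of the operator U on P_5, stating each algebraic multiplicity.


image of 1: 1
image of x: -3x + 1
image of x^2: 9x^2 + 2x + 2
image of x^3: -27x^3 + 3x^2 + 8x + 9/4
image of x^4: 81x^4 + 4x^3 + 12x^2 + 13x + 5
image of x^5: -243x^5 + 5x^4 + 24x^3 + (53/2)x^2 + 29x + 105/16
the matrix is upper triangular; its diagonal is (1, -3, 9, -27, 81, -243)
for a triangular matrix the eigenvalues are the diagonal entries, with algebraic multiplicity their repetition count

λ = -243 (multiplicity 1), λ = -27 (multiplicity 1), λ = -3 (multiplicity 1), λ = 1 (multiplicity 1), λ = 9 (multiplicity 1), λ = 81 (multiplicity 1)


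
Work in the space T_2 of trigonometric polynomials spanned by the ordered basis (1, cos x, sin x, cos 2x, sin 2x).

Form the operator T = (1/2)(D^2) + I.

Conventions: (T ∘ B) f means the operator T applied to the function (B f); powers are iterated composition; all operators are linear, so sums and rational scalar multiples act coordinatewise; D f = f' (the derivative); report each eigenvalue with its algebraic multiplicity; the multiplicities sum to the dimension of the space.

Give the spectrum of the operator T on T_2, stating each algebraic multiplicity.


image of 1: 1
image of cos x: (1/2)cos x
image of sin x: (1/2)sin x
image of cos 2x: -cos 2x
image of sin 2x: -sin 2x
the matrix is diagonal; its diagonal is (1, 1/2, 1/2, -1, -1)
for a triangular matrix the eigenvalues are the diagonal entries, with algebraic multiplicity their repetition count

λ = -1 (multiplicity 2), λ = 1/2 (multiplicity 2), λ = 1 (multiplicity 1)


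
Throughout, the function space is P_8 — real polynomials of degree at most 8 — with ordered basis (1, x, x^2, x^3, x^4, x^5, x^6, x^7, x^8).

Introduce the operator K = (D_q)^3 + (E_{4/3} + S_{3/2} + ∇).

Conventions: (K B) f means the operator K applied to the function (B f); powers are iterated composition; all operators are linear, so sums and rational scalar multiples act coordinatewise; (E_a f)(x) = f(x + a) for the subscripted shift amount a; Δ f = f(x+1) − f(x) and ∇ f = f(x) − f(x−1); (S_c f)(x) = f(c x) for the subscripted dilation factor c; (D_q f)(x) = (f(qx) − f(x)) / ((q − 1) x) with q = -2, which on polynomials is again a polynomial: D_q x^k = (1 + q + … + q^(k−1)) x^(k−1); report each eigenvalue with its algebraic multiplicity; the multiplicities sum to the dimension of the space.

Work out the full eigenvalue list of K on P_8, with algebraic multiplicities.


λ = 2 (multiplicity 1), λ = 5/2 (multiplicity 1), λ = 13/4 (multiplicity 1), λ = 35/8 (multiplicity 1), λ = 97/16 (multiplicity 1), λ = 275/32 (multiplicity 1), λ = 793/64 (multiplicity 1), λ = 2315/128 (multiplicity 1), λ = 6817/256 (multiplicity 1)

image of 1: 2
image of x: (5/2)x + 7/3
image of x^2: (13/4)x^2 + (14/3)x + 7/9
image of x^3: (35/8)x^3 + 7x^2 + (7/3)x + 10/27
image of x^4: (97/16)x^4 + (28/3)x^3 + (14/3)x^2 + (769/27)x + 175/81
image of x^5: (275/32)x^5 + (35/3)x^4 + (70/9)x^3 - (3545/27)x^2 + (875/81)x + 1267/243
image of x^6: (793/64)x^6 + 14x^5 + (35/3)x^4 + (33005/27)x^3 + (875/27)x^2 + (2534/81)x + 3367/729
image of x^7: (2315/128)x^7 + (49/3)x^6 + (49/3)x^5 - (265006/27)x^4 + (6125/81)x^3 + (8869/81)x^2 + (23569/729)x + 18571/2187
image of x^8: (6817/256)x^8 + (56/3)x^7 + (196/9)x^6 + (2077481/27)x^5 + (12250/81)x^4 + (70952/243)x^3 + (94276/729)x^2 + (148568/2187)x + 58975/6561
the matrix is upper triangular; its diagonal is (2, 5/2, 13/4, 35/8, 97/16, 275/32, 793/64, 2315/128, 6817/256)
for a triangular matrix the eigenvalues are the diagonal entries, with algebraic multiplicity their repetition count


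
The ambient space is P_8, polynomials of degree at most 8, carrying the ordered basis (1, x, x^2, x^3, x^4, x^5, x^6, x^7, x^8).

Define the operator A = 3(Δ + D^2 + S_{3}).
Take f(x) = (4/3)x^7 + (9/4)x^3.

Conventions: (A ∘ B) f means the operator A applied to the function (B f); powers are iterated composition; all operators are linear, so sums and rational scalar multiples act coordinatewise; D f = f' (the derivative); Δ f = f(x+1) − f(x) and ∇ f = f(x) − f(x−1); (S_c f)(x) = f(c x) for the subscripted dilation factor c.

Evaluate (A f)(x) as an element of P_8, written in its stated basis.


the image equals g(x) = 8748x^7 + 28x^6 + 252x^5 + 140x^4 + (1289/4)x^3 + (417/4)x^2 + (355/4)x + 43/4

Δ f = (28/3)x^6 + 28x^5 + (140/3)x^4 + (140/3)x^3 + (139/4)x^2 + (193/12)x + 43/12
D f = (28/3)x^6 + (27/4)x^2
D D f = 56x^5 + (27/2)x
S_{3} f = 2916x^7 + (243/4)x^3
(Δ + D^2 + S_{3}) f = 2916x^7 + (28/3)x^6 + 84x^5 + (140/3)x^4 + (1289/12)x^3 + (139/4)x^2 + (355/12)x + 43/12
(3(Δ + D^2 + S_{3})) f = 8748x^7 + 28x^6 + 252x^5 + 140x^4 + (1289/4)x^3 + (417/4)x^2 + (355/4)x + 43/4


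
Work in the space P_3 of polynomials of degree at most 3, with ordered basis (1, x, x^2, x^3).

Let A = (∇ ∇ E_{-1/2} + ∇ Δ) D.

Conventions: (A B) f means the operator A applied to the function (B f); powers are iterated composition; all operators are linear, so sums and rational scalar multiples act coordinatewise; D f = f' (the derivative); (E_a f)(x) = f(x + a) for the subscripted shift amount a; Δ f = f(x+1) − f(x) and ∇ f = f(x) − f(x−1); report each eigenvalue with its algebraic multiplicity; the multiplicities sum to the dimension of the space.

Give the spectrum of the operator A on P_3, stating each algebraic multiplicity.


image of 1: 0
image of x: 0
image of x^2: 0
image of x^3: 12
the matrix is upper triangular; its diagonal is (0, 0, 0, 0)
for a triangular matrix the eigenvalues are the diagonal entries, with algebraic multiplicity their repetition count

λ = 0 (multiplicity 4)


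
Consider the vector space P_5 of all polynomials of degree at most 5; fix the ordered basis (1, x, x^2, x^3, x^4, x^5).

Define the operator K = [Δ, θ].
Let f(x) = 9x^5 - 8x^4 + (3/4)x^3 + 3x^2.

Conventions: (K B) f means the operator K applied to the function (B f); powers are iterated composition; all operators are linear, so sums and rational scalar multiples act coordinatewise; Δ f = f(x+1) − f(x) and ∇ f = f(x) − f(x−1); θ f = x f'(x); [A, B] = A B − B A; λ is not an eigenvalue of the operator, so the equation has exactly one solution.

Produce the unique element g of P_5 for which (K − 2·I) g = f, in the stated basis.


the result is g(x) = -(9/2)x^5 - (29/4)x^4 - (479/8)x^3 - (3237/16)x^2 - (7527/16)x - 17699/32

write g with unknown coordinates in the stated basis and equate coefficients in (K − 2·I) g = f
solving from the highest basis element down gives g = -(9/2)x^5 - (29/4)x^4 - (479/8)x^3 - (3237/16)x^2 - (7527/16)x - 17699/32
check: K g = -(45/2)x^4 - 119x^3 - (3213/8)x^2 - (7527/8)x - 17699/16
so K g − 2·g = 9x^5 - 8x^4 + (3/4)x^3 + 3x^2 = f ✓


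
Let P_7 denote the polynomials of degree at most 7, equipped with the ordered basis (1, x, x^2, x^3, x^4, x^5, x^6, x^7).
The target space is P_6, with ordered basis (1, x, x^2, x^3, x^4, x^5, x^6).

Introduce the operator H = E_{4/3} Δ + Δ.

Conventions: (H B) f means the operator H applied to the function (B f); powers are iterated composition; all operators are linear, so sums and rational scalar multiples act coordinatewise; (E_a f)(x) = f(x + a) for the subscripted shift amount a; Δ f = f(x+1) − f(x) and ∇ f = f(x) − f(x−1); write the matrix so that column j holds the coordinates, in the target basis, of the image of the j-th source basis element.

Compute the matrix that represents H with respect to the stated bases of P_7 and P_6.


the matrix is [[0, 2, 14/3, 34/3, 742/27, 5342/81, 12698/81, 269782/729]; [0, 0, 4, 14, 136/3, 3710/27, 10684/27, 88886/81]; [0, 0, 0, 6, 28, 340/3, 3710/9, 37394/27]; [0, 0, 0, 0, 8, 140/3, 680/3, 25970/27]; [0, 0, 0, 0, 0, 10, 70, 1190/3]; [0, 0, 0, 0, 0, 0, 12, 98]; [0, 0, 0, 0, 0, 0, 0, 14]] (rows listed top to bottom)

image of 1: 0
image of x: 2
image of x^2: 4x + 14/3
image of x^3: 6x^2 + 14x + 34/3
image of x^4: 8x^3 + 28x^2 + (136/3)x + 742/27
image of x^5: 10x^4 + (140/3)x^3 + (340/3)x^2 + (3710/27)x + 5342/81
image of x^6: 12x^5 + 70x^4 + (680/3)x^3 + (3710/9)x^2 + (10684/27)x + 12698/81
image of x^7: 14x^6 + 98x^5 + (1190/3)x^4 + (25970/27)x^3 + (37394/27)x^2 + (88886/81)x + 269782/729
each image's coordinates form column j of the matrix


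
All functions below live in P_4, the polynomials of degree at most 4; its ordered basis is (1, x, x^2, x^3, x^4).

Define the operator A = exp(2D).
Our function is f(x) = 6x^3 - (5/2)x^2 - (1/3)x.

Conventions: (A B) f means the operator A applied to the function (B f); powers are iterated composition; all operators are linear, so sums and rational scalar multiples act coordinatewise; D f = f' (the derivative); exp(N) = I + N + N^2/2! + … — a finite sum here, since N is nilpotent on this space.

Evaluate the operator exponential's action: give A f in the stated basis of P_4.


order-1 term: 36x^2 - 10x - 2/3
order-2 term: 72x - 10
order-3 term: 48
the series for exp(2D) f terminates at order 3
exp(2D) f = 6x^3 + (67/2)x^2 + (185/3)x + 112/3

g(x) = 6x^3 + (67/2)x^2 + (185/3)x + 112/3


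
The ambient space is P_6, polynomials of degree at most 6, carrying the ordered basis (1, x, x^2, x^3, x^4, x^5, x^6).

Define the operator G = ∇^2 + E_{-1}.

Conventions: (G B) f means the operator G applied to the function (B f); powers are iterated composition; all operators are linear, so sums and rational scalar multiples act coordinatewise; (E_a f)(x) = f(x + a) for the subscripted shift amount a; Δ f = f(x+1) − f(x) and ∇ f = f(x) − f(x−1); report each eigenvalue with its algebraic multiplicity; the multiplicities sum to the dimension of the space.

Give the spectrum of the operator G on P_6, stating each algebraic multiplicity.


image of 1: 1
image of x: x - 1
image of x^2: x^2 - 2x + 3
image of x^3: x^3 - 3x^2 + 9x - 7
image of x^4: x^4 - 4x^3 + 18x^2 - 28x + 15
image of x^5: x^5 - 5x^4 + 30x^3 - 70x^2 + 75x - 31
image of x^6: x^6 - 6x^5 + 45x^4 - 140x^3 + 225x^2 - 186x + 63
the matrix is upper triangular; its diagonal is (1, 1, 1, 1, 1, 1, 1)
for a triangular matrix the eigenvalues are the diagonal entries, with algebraic multiplicity their repetition count

λ = 1 (multiplicity 7)


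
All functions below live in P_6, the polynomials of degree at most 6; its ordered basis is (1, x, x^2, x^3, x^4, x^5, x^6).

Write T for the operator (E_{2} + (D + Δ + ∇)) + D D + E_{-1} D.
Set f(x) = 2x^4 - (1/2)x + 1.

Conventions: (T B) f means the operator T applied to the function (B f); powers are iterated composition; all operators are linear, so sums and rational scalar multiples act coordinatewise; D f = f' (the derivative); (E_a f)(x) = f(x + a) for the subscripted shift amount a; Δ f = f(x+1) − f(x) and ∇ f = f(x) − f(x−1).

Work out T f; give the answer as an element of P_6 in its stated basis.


E_{2} f = 2x^4 + 16x^3 + 48x^2 + (127/2)x + 32
D f = 8x^3 - 1/2
Δ f = 8x^3 + 12x^2 + 8x + 3/2
∇ f = 8x^3 - 12x^2 + 8x - 5/2
(D + Δ + ∇) f = 24x^3 + 16x - 3/2
(E_{2} + (D + Δ + ∇)) f = 2x^4 + 40x^3 + 48x^2 + (159/2)x + 61/2
D f = 8x^3 - 1/2
D D f = 24x^2
D f = 8x^3 - 1/2
E_{-1} D f = 8x^3 - 24x^2 + 24x - 17/2
((E_{2} + (D + Δ + ∇)) + D D + E_{-1} D) f = 2x^4 + 48x^3 + 48x^2 + (207/2)x + 22

the result is g(x) = 2x^4 + 48x^3 + 48x^2 + (207/2)x + 22


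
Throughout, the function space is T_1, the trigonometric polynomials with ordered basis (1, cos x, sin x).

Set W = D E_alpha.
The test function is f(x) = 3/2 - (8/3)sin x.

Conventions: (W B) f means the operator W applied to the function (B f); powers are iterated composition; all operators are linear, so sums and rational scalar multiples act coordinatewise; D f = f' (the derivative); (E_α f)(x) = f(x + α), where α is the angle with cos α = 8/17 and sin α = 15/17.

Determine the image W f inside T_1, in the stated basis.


E_alpha f = 3/2 - (40/17)cos x - (64/51)sin x
D E_alpha f = -(64/51)cos x + (40/17)sin x

the result is g(x) = -(64/51)cos x + (40/17)sin x


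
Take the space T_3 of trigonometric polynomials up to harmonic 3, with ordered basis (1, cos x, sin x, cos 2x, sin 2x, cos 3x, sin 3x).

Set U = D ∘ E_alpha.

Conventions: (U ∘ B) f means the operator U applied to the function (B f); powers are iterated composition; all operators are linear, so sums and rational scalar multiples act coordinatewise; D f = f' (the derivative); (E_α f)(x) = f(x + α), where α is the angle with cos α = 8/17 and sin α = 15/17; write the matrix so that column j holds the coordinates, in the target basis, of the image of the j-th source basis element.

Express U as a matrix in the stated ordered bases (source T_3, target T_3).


the matrix is [[0, 0, 0, 0, 0, 0, 0]; [0, -15/17, 8/17, 0, 0, 0, 0]; [0, -8/17, -15/17, 0, 0, 0, 0]; [0, 0, 0, -480/289, -322/289, 0, 0]; [0, 0, 0, 322/289, -480/289, 0, 0]; [0, 0, 0, 0, 0, 1485/4913, -14664/4913]; [0, 0, 0, 0, 0, 14664/4913, 1485/4913]] (rows listed top to bottom)

image of 1: 0
image of cos x: -(15/17)cos x - (8/17)sin x
image of sin x: (8/17)cos x - (15/17)sin x
image of cos 2x: -(480/289)cos 2x + (322/289)sin 2x
image of sin 2x: -(322/289)cos 2x - (480/289)sin 2x
image of cos 3x: (1485/4913)cos 3x + (14664/4913)sin 3x
image of sin 3x: -(14664/4913)cos 3x + (1485/4913)sin 3x
each image's coordinates form column j of the matrix
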